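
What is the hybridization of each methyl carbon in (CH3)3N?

sp3

Each methyl carbon (4 σ bonds) has steric number 4: sp3.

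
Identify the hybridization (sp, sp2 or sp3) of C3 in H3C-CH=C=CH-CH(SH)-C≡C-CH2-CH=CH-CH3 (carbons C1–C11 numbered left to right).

C3 is sp: 2 σ bonds, plus two π bonds, 2 electron-density regions.

sp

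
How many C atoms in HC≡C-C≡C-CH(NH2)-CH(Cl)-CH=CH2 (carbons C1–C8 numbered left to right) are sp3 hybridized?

C1: sp
C2: sp
C3: sp
C4: sp
C5: sp3 ✓
C6: sp3 ✓
C7: sp2
C8: sp2
C5, C6 → 2 sp3 carbons.

2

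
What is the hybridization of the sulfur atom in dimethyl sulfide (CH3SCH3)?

sp3

The sulfur atom: 2 σ bonds and 2 lone pairs — 4 electron domains, sp3.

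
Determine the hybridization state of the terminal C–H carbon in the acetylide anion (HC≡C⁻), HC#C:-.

The terminal C–H carbon: 2 σ bonds, plus two π bonds; 2 regions of electron density → sp.

sp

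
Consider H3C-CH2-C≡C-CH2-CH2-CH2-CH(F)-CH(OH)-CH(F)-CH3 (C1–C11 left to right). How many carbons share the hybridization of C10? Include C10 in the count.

C10 is sp3 (only σ bonds).
C1: sp3 ✓
C2: sp3 ✓
C3: sp
C4: sp
C5: sp3 ✓
C6: sp3 ✓
C7: sp3 ✓
C8: sp3 ✓
C9: sp3 ✓
C10: sp3 ✓
C11: sp3 ✓
9 carbons are sp3.

9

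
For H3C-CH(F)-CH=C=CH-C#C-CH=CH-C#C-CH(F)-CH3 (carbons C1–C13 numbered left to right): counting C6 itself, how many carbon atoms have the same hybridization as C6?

C6 is sp (two π bonds).
C1: sp3
C2: sp3
C3: sp2
C4: sp ✓
C5: sp2
C6: sp ✓
C7: sp ✓
C8: sp2
C9: sp2
C10: sp ✓
C11: sp ✓
C12: sp3
C13: sp3
5 carbons are sp.

5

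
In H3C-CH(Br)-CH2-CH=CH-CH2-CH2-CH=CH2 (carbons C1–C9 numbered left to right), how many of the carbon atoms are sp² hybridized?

C1: sp3
C2: sp3
C3: sp3
C4: sp2 ✓
C5: sp2 ✓
C6: sp3
C7: sp3
C8: sp2 ✓
C9: sp2 ✓
C4, C5, C8, C9 → 4 sp2 carbons.

4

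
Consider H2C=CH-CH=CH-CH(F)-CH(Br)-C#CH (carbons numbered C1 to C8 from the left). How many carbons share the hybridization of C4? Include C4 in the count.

4

C4 is sp2 (one π bond).
C1: sp2 ✓
C2: sp2 ✓
C3: sp2 ✓
C4: sp2 ✓
C5: sp3
C6: sp3
C7: sp
C8: sp
4 carbons are sp2.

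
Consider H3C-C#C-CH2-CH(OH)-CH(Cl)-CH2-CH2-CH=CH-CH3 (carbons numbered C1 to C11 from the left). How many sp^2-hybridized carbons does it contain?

C1: sp3
C2: sp
C3: sp
C4: sp3
C5: sp3
C6: sp3
C7: sp3
C8: sp3
C9: sp2 ✓
C10: sp2 ✓
C11: sp3
C9, C10 → 2 sp2 carbons.

2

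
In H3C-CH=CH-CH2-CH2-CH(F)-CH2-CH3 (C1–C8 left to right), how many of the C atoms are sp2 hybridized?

C1: sp3
C2: sp2 ✓
C3: sp2 ✓
C4: sp3
C5: sp3
C6: sp3
C7: sp3
C8: sp3
C2, C3 → 2 sp2 carbons.

2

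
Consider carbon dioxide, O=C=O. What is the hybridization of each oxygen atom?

One σ bond + two lone pairs = steric number 3 → sp2.

sp²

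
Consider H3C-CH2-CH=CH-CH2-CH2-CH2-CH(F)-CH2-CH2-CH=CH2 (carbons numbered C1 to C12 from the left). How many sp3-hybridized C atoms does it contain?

C1: sp3 ✓
C2: sp3 ✓
C3: sp2
C4: sp2
C5: sp3 ✓
C6: sp3 ✓
C7: sp3 ✓
C8: sp3 ✓
C9: sp3 ✓
C10: sp3 ✓
C11: sp2
C12: sp2
C1, C2, C5, C6, C7, C8, C9, C10 → 8 sp3 carbons.

8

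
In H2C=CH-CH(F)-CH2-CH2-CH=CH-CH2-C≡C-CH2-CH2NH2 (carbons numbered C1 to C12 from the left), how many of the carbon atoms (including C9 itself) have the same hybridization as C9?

C9 is sp (two π bonds).
C1: sp2
C2: sp2
C3: sp3
C4: sp3
C5: sp3
C6: sp2
C7: sp2
C8: sp3
C9: sp ✓
C10: sp ✓
C11: sp3
C12: sp3
2 carbons are sp.

2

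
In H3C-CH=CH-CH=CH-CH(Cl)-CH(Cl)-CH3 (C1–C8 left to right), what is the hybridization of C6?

C6: 4 σ bonds; 4 regions of electron density → sp3.

sp³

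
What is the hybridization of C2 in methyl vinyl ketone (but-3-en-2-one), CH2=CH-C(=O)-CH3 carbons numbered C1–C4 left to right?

sp2

C2 (3 σ bonds, plus one π bond) has steric number 3: sp2.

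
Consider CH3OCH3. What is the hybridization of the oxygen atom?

Two σ bonds + two lone pairs = steric number 4 → sp3.

sp3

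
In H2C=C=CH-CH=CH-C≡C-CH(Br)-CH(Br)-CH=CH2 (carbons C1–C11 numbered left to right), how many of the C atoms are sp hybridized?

3

C1: sp2
C2: sp ✓
C3: sp2
C4: sp2
C5: sp2
C6: sp ✓
C7: sp ✓
C8: sp3
C9: sp3
C10: sp2
C11: sp2
C2, C6, C7 → 3 sp carbons.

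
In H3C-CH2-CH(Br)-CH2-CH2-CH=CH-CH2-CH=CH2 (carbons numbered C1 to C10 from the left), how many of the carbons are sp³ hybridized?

6

C1: sp3 ✓
C2: sp3 ✓
C3: sp3 ✓
C4: sp3 ✓
C5: sp3 ✓
C6: sp2
C7: sp2
C8: sp3 ✓
C9: sp2
C10: sp2
C1, C2, C3, C4, C5, C8 → 6 sp3 carbons.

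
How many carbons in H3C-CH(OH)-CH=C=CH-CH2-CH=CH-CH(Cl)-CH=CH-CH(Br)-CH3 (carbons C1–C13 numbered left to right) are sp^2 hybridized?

C1: sp3
C2: sp3
C3: sp2 ✓
C4: sp
C5: sp2 ✓
C6: sp3
C7: sp2 ✓
C8: sp2 ✓
C9: sp3
C10: sp2 ✓
C11: sp2 ✓
C12: sp3
C13: sp3
C3, C5, C7, C8, C10, C11 → 6 sp2 carbons.

6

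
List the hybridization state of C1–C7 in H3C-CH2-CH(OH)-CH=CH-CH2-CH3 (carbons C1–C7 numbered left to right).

C1: 4 σ bonds; 4 regions of electron density → sp3.
C2: 4 σ bonds — 4 electron domains, sp3.
C3 is sp3: 4 σ bonds, 4 electron-density regions.
C4 carries 3 σ bonds, plus one π bond, giving a steric number of 3, so it is sp2.
C5 has 3 σ bonds, plus one π bond: steric number 3 → sp2.
C6 has 4 σ bonds: steric number 4 → sp3.
C7 carries 4 σ bonds, giving a steric number of 4, so it is sp3.

C1 sp3, C2 sp3, C3 sp3, C4 sp2, C5 sp2, C6 sp3, C7 sp3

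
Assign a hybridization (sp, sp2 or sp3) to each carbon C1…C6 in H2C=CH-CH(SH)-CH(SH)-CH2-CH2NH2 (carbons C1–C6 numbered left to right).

C1 has 3 σ bonds, plus one π bond: steric number 3 → sp2.
C2: 3 σ bonds, plus one π bond — 3 electron domains, sp2.
C3 is sp3: 4 σ bonds, 4 electron-density regions.
C4 — 4 σ bonds. Steric number 4, so sp3.
C5 (4 σ bonds) has steric number 4: sp3.
C6 carries 4 σ bonds, giving a steric number of 4, so it is sp3.

C1 sp2, C2 sp2, C3 sp3, C4 sp3, C5 sp3, C6 sp3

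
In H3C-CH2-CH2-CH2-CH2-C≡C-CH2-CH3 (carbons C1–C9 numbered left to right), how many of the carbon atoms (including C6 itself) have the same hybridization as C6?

C6 is sp (two π bonds).
C1: sp3
C2: sp3
C3: sp3
C4: sp3
C5: sp3
C6: sp ✓
C7: sp ✓
C8: sp3
C9: sp3
2 carbons are sp.

2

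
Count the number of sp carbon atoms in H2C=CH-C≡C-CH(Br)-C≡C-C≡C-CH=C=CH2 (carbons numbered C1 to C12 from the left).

C1: sp2
C2: sp2
C3: sp ✓
C4: sp ✓
C5: sp3
C6: sp ✓
C7: sp ✓
C8: sp ✓
C9: sp ✓
C10: sp2
C11: sp ✓
C12: sp2
C3, C4, C6, C7, C8, C9, C11 → 7 sp carbons.

7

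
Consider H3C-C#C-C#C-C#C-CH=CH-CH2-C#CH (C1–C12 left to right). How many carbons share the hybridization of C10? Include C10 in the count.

C10 is sp3 (only σ bonds).
C1: sp3 ✓
C2: sp
C3: sp
C4: sp
C5: sp
C6: sp
C7: sp
C8: sp2
C9: sp2
C10: sp3 ✓
C11: sp
C12: sp
2 carbons are sp3.

2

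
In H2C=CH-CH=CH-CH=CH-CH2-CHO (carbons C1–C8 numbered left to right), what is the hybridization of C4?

C4 has 3 σ bonds, plus one π bond: steric number 3 → sp2.

sp²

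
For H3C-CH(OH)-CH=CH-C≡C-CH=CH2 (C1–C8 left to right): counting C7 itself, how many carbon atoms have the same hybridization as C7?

4

C7 is sp2 (one π bond).
C1: sp3
C2: sp3
C3: sp2 ✓
C4: sp2 ✓
C5: sp
C6: sp
C7: sp2 ✓
C8: sp2 ✓
4 carbons are sp2.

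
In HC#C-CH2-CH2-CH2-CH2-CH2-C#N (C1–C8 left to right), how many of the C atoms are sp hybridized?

3

C1: sp ✓
C2: sp ✓
C3: sp3
C4: sp3
C5: sp3
C6: sp3
C7: sp3
C8: sp ✓
C1, C2, C8 → 3 sp carbons.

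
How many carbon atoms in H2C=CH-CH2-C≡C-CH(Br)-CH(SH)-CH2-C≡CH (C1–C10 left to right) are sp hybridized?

4

C1: sp2
C2: sp2
C3: sp3
C4: sp ✓
C5: sp ✓
C6: sp3
C7: sp3
C8: sp3
C9: sp ✓
C10: sp ✓
C4, C5, C9, C10 → 4 sp carbons.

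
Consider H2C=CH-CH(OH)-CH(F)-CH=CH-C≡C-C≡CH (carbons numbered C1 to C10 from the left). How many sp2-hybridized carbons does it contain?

C1: sp2 ✓
C2: sp2 ✓
C3: sp3
C4: sp3
C5: sp2 ✓
C6: sp2 ✓
C7: sp
C8: sp
C9: sp
C10: sp
C1, C2, C5, C6 → 4 sp2 carbons.

4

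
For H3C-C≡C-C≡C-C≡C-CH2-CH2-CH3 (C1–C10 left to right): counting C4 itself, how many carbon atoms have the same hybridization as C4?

C4 is sp (two π bonds).
C1: sp3
C2: sp ✓
C3: sp ✓
C4: sp ✓
C5: sp ✓
C6: sp ✓
C7: sp ✓
C8: sp3
C9: sp3
C10: sp3
6 carbons are sp.

6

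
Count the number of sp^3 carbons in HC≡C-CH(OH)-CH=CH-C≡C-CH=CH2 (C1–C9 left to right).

C1: sp
C2: sp
C3: sp3 ✓
C4: sp2
C5: sp2
C6: sp
C7: sp
C8: sp2
C9: sp2
C3 → 1 sp3 carbon.

1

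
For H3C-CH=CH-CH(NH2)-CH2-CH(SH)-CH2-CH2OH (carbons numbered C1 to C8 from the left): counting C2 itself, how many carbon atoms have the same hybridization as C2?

2

C2 is sp2 (one π bond).
C1: sp3
C2: sp2 ✓
C3: sp2 ✓
C4: sp3
C5: sp3
C6: sp3
C7: sp3
C8: sp3
2 carbons are sp2.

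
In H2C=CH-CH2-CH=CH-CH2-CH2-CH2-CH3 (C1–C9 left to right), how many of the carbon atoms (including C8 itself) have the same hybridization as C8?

C8 is sp3 (only σ bonds).
C1: sp2
C2: sp2
C3: sp3 ✓
C4: sp2
C5: sp2
C6: sp3 ✓
C7: sp3 ✓
C8: sp3 ✓
C9: sp3 ✓
5 carbons are sp3.

5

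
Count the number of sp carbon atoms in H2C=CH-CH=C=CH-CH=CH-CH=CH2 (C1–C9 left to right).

C1: sp2
C2: sp2
C3: sp2
C4: sp ✓
C5: sp2
C6: sp2
C7: sp2
C8: sp2
C9: sp2
C4 → 1 sp carbon.

1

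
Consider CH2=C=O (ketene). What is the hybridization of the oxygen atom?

sp^2

The oxygen atom is sp2: 1 σ bond and 2 lone pairs, plus one π bond, 3 electron-density regions.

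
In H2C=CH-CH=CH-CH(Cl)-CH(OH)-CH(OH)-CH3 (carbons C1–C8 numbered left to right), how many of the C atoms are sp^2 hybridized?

C1: sp2 ✓
C2: sp2 ✓
C3: sp2 ✓
C4: sp2 ✓
C5: sp3
C6: sp3
C7: sp3
C8: sp3
C1, C2, C3, C4 → 4 sp2 carbons.

4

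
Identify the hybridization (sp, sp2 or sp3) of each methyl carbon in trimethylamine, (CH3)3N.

sp³

Each methyl carbon: 4 σ bonds — 4 electron domains, sp3.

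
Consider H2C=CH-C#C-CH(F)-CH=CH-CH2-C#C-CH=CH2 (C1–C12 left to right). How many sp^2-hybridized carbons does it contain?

C1: sp2 ✓
C2: sp2 ✓
C3: sp
C4: sp
C5: sp3
C6: sp2 ✓
C7: sp2 ✓
C8: sp3
C9: sp
C10: sp
C11: sp2 ✓
C12: sp2 ✓
C1, C2, C6, C7, C11, C12 → 6 sp2 carbons.

6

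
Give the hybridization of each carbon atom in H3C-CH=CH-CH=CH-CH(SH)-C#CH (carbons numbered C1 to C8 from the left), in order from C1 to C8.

C1: 4 σ bonds; 4 regions of electron density → sp3.
C2 is sp2: 3 σ bonds, plus one π bond, 3 electron-density regions.
C3 carries 3 σ bonds, plus one π bond, giving a steric number of 3, so it is sp2.
C4 — 3 σ bonds, plus one π bond. Steric number 3, so sp2.
C5: 3 σ bonds, plus one π bond; 3 regions of electron density → sp2.
C6 — 4 σ bonds. Steric number 4, so sp3.
C7: 2 σ bonds, plus two π bonds; 2 regions of electron density → sp.
C8 is sp: 2 σ bonds, plus two π bonds, 2 electron-density regions.

C1 sp3, C2 sp2, C3 sp2, C4 sp2, C5 sp2, C6 sp3, C7 sp, C8 sp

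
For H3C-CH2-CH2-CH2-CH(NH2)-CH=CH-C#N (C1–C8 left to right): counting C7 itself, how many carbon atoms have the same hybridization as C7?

2

C7 is sp2 (one π bond).
C1: sp3
C2: sp3
C3: sp3
C4: sp3
C5: sp3
C6: sp2 ✓
C7: sp2 ✓
C8: sp
2 carbons are sp2.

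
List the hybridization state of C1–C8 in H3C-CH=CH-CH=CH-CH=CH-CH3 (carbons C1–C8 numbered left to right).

C1 — 4 σ bonds. Steric number 4, so sp3.
C2: 3 σ bonds, plus one π bond; 3 regions of electron density → sp2.
C3 (3 σ bonds, plus one π bond) has steric number 3: sp2.
C4 has 3 σ bonds, plus one π bond: steric number 3 → sp2.
C5 (3 σ bonds, plus one π bond) has steric number 3: sp2.
C6: 3 σ bonds, plus one π bond — 3 electron domains, sp2.
C7 carries 3 σ bonds, plus one π bond, giving a steric number of 3, so it is sp2.
C8 has 4 σ bonds: steric number 4 → sp3.

C1 sp3, C2 sp2, C3 sp2, C4 sp2, C5 sp2, C6 sp2, C7 sp2, C8 sp3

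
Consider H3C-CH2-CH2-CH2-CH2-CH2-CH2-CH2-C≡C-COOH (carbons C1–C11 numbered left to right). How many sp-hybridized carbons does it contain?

2

C1: sp3
C2: sp3
C3: sp3
C4: sp3
C5: sp3
C6: sp3
C7: sp3
C8: sp3
C9: sp ✓
C10: sp ✓
C11: sp2
C9, C10 → 2 sp carbons.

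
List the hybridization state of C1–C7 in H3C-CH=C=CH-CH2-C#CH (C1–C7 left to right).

C1 sp3, C2 sp2, C3 sp, C4 sp2, C5 sp3, C6 sp, C7 sp

C1: 4 σ bonds — 4 electron domains, sp3.
C2: 3 σ bonds, plus one π bond; 3 regions of electron density → sp2.
C3 carries 2 σ bonds, plus two π bonds, giving a steric number of 2, so it is sp.
C4 — 3 σ bonds, plus one π bond. Steric number 3, so sp2.
C5 carries 4 σ bonds, giving a steric number of 4, so it is sp3.
C6 is sp: 2 σ bonds, plus two π bonds, 2 electron-density regions.
C7 — 2 σ bonds, plus two π bonds. Steric number 2, so sp.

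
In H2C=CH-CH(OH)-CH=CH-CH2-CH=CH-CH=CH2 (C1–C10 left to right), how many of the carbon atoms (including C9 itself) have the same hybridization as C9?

8

C9 is sp2 (one π bond).
C1: sp2 ✓
C2: sp2 ✓
C3: sp3
C4: sp2 ✓
C5: sp2 ✓
C6: sp3
C7: sp2 ✓
C8: sp2 ✓
C9: sp2 ✓
C10: sp2 ✓
8 carbons are sp2.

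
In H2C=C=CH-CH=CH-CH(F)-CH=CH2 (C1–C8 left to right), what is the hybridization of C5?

sp²

C5 has 3 σ bonds, plus one π bond: steric number 3 → sp2.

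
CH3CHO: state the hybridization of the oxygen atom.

sp2

The oxygen atom: 1 σ bond and 2 lone pairs, plus one π bond; 3 regions of electron density → sp2.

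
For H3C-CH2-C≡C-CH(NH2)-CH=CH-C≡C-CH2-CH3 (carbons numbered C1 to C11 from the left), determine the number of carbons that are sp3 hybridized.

C1: sp3 ✓
C2: sp3 ✓
C3: sp
C4: sp
C5: sp3 ✓
C6: sp2
C7: sp2
C8: sp
C9: sp
C10: sp3 ✓
C11: sp3 ✓
C1, C2, C5, C10, C11 → 5 sp3 carbons.

5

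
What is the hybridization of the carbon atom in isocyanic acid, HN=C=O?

The carbon atom (2 σ bonds, plus two π bonds) has steric number 2: sp.

sp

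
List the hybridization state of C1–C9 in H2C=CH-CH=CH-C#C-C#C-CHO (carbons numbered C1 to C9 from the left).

C1 sp2, C2 sp2, C3 sp2, C4 sp2, C5 sp, C6 sp, C7 sp, C8 sp, C9 sp2

C1 (3 σ bonds, plus one π bond) has steric number 3: sp2.
C2 — 3 σ bonds, plus one π bond. Steric number 3, so sp2.
C3 carries 3 σ bonds, plus one π bond, giving a steric number of 3, so it is sp2.
C4: 3 σ bonds, plus one π bond — 3 electron domains, sp2.
C5: 2 σ bonds, plus two π bonds — 2 electron domains, sp.
C6 carries 2 σ bonds, plus two π bonds, giving a steric number of 2, so it is sp.
C7 has 2 σ bonds, plus two π bonds: steric number 2 → sp.
C8: 2 σ bonds, plus two π bonds — 2 electron domains, sp.
C9 carries 3 σ bonds, plus one π bond, giving a steric number of 3, so it is sp2.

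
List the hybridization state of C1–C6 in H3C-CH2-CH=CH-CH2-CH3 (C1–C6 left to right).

C1: 4 σ bonds — 4 electron domains, sp3.
C2 is sp3: 4 σ bonds, 4 electron-density regions.
C3: 3 σ bonds, plus one π bond — 3 electron domains, sp2.
C4 is sp2: 3 σ bonds, plus one π bond, 3 electron-density regions.
C5: 4 σ bonds; 4 regions of electron density → sp3.
C6 has 4 σ bonds: steric number 4 → sp3.

C1 sp3, C2 sp3, C3 sp2, C4 sp2, C5 sp3, C6 sp3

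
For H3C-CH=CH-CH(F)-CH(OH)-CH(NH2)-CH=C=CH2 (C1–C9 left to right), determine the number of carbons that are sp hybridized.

C1: sp3
C2: sp2
C3: sp2
C4: sp3
C5: sp3
C6: sp3
C7: sp2
C8: sp ✓
C9: sp2
C8 → 1 sp carbon.

1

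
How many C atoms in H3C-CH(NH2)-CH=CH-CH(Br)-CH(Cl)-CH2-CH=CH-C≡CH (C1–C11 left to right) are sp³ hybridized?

C1: sp3 ✓
C2: sp3 ✓
C3: sp2
C4: sp2
C5: sp3 ✓
C6: sp3 ✓
C7: sp3 ✓
C8: sp2
C9: sp2
C10: sp
C11: sp
C1, C2, C5, C6, C7 → 5 sp3 carbons.

5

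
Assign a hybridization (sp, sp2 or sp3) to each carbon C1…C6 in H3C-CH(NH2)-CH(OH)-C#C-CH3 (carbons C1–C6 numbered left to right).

C1 sp3, C2 sp3, C3 sp3, C4 sp, C5 sp, C6 sp3

C1: 4 σ bonds; 4 regions of electron density → sp3.
C2 is sp3: 4 σ bonds, 4 electron-density regions.
C3 carries 4 σ bonds, giving a steric number of 4, so it is sp3.
C4 has 2 σ bonds, plus two π bonds: steric number 2 → sp.
C5: 2 σ bonds, plus two π bonds; 2 regions of electron density → sp.
C6: 4 σ bonds — 4 electron domains, sp3.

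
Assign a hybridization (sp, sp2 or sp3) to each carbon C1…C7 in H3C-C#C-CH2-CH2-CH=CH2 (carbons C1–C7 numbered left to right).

C1 sp3, C2 sp, C3 sp, C4 sp3, C5 sp3, C6 sp2, C7 sp2

C1 carries 4 σ bonds, giving a steric number of 4, so it is sp3.
C2 has 2 σ bonds, plus two π bonds: steric number 2 → sp.
C3 carries 2 σ bonds, plus two π bonds, giving a steric number of 2, so it is sp.
C4 is sp3: 4 σ bonds, 4 electron-density regions.
C5 carries 4 σ bonds, giving a steric number of 4, so it is sp3.
C6 has 3 σ bonds, plus one π bond: steric number 3 → sp2.
C7: 3 σ bonds, plus one π bond — 3 electron domains, sp2.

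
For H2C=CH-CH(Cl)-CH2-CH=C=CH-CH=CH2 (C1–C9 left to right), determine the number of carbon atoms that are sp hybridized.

1

C1: sp2
C2: sp2
C3: sp3
C4: sp3
C5: sp2
C6: sp ✓
C7: sp2
C8: sp2
C9: sp2
C6 → 1 sp carbon.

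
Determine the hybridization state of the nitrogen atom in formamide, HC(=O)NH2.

sp²

Amide resonance delocalises the N lone pair; N is planar sp2.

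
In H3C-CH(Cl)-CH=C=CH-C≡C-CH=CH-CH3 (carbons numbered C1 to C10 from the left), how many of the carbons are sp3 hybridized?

3

C1: sp3 ✓
C2: sp3 ✓
C3: sp2
C4: sp
C5: sp2
C6: sp
C7: sp
C8: sp2
C9: sp2
C10: sp3 ✓
C1, C2, C10 → 3 sp3 carbons.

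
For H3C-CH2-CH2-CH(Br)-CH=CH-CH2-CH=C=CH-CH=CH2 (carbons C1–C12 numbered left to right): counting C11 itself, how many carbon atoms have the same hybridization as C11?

6

C11 is sp2 (one π bond).
C1: sp3
C2: sp3
C3: sp3
C4: sp3
C5: sp2 ✓
C6: sp2 ✓
C7: sp3
C8: sp2 ✓
C9: sp
C10: sp2 ✓
C11: sp2 ✓
C12: sp2 ✓
6 carbons are sp2.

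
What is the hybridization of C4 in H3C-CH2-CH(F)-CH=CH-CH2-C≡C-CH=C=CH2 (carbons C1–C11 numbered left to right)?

C4: 3 σ bonds, plus one π bond; 3 regions of electron density → sp2.

sp2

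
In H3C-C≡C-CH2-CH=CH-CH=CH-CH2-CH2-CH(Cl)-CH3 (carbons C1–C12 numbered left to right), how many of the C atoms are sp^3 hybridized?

C1: sp3 ✓
C2: sp
C3: sp
C4: sp3 ✓
C5: sp2
C6: sp2
C7: sp2
C8: sp2
C9: sp3 ✓
C10: sp3 ✓
C11: sp3 ✓
C12: sp3 ✓
C1, C4, C9, C10, C11, C12 → 6 sp3 carbons.

6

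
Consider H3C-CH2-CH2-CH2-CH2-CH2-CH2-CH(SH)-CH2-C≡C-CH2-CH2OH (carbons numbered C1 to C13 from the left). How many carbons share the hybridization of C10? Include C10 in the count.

2

C10 is sp (two π bonds).
C1: sp3
C2: sp3
C3: sp3
C4: sp3
C5: sp3
C6: sp3
C7: sp3
C8: sp3
C9: sp3
C10: sp ✓
C11: sp ✓
C12: sp3
C13: sp3
2 carbons are sp.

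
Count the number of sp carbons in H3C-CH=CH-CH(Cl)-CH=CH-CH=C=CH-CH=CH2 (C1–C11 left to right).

1

C1: sp3
C2: sp2
C3: sp2
C4: sp3
C5: sp2
C6: sp2
C7: sp2
C8: sp ✓
C9: sp2
C10: sp2
C11: sp2
C8 → 1 sp carbon.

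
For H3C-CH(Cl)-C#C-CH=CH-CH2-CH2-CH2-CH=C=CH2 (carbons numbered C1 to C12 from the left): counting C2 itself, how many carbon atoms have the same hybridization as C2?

C2 is sp3 (only σ bonds).
C1: sp3 ✓
C2: sp3 ✓
C3: sp
C4: sp
C5: sp2
C6: sp2
C7: sp3 ✓
C8: sp3 ✓
C9: sp3 ✓
C10: sp2
C11: sp
C12: sp2
5 carbons are sp3.

5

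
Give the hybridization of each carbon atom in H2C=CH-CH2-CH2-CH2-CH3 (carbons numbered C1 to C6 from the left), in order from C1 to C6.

C1 sp2, C2 sp2, C3 sp3, C4 sp3, C5 sp3, C6 sp3

C1: 3 σ bonds, plus one π bond; 3 regions of electron density → sp2.
C2: 3 σ bonds, plus one π bond; 3 regions of electron density → sp2.
C3 is sp3: 4 σ bonds, 4 electron-density regions.
C4 carries 4 σ bonds, giving a steric number of 4, so it is sp3.
C5 carries 4 σ bonds, giving a steric number of 4, so it is sp3.
C6 is sp3: 4 σ bonds, 4 electron-density regions.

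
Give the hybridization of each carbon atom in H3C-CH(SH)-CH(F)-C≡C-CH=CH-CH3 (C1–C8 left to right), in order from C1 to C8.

C1 sp3, C2 sp3, C3 sp3, C4 sp, C5 sp, C6 sp2, C7 sp2, C8 sp3

C1 (4 σ bonds) has steric number 4: sp3.
C2 carries 4 σ bonds, giving a steric number of 4, so it is sp3.
C3 is sp3: 4 σ bonds, 4 electron-density regions.
C4 — 2 σ bonds, plus two π bonds. Steric number 2, so sp.
C5: 2 σ bonds, plus two π bonds — 2 electron domains, sp.
C6 — 3 σ bonds, plus one π bond. Steric number 3, so sp2.
C7: 3 σ bonds, plus one π bond — 3 electron domains, sp2.
C8 has 4 σ bonds: steric number 4 → sp3.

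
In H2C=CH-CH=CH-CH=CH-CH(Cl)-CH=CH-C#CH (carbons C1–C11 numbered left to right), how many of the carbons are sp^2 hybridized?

C1: sp2 ✓
C2: sp2 ✓
C3: sp2 ✓
C4: sp2 ✓
C5: sp2 ✓
C6: sp2 ✓
C7: sp3
C8: sp2 ✓
C9: sp2 ✓
C10: sp
C11: sp
C1, C2, C3, C4, C5, C6, C8, C9 → 8 sp2 carbons.

8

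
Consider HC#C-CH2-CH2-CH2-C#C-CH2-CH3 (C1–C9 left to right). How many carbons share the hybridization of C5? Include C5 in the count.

5

C5 is sp3 (only σ bonds).
C1: sp
C2: sp
C3: sp3 ✓
C4: sp3 ✓
C5: sp3 ✓
C6: sp
C7: sp
C8: sp3 ✓
C9: sp3 ✓
5 carbons are sp3.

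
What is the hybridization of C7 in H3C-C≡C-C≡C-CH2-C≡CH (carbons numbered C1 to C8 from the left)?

sp

C7 carries 2 σ bonds, plus two π bonds, giving a steric number of 2, so it is sp.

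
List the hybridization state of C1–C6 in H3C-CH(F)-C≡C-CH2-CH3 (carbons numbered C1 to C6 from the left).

C1 sp3, C2 sp3, C3 sp, C4 sp, C5 sp3, C6 sp3

C1: 4 σ bonds — 4 electron domains, sp3.
C2: 4 σ bonds; 4 regions of electron density → sp3.
C3 is sp: 2 σ bonds, plus two π bonds, 2 electron-density regions.
C4: 2 σ bonds, plus two π bonds — 2 electron domains, sp.
C5 — 4 σ bonds. Steric number 4, so sp3.
C6 (4 σ bonds) has steric number 4: sp3.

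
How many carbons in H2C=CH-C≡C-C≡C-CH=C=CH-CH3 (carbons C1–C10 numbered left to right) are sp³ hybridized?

C1: sp2
C2: sp2
C3: sp
C4: sp
C5: sp
C6: sp
C7: sp2
C8: sp
C9: sp2
C10: sp3 ✓
C10 → 1 sp3 carbon.

1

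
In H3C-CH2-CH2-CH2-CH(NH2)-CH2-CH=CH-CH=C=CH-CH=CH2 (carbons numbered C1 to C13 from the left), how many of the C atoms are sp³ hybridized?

6

C1: sp3 ✓
C2: sp3 ✓
C3: sp3 ✓
C4: sp3 ✓
C5: sp3 ✓
C6: sp3 ✓
C7: sp2
C8: sp2
C9: sp2
C10: sp
C11: sp2
C12: sp2
C13: sp2
C1, C2, C3, C4, C5, C6 → 6 sp3 carbons.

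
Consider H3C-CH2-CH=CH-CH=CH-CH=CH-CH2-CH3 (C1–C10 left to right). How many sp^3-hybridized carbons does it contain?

C1: sp3 ✓
C2: sp3 ✓
C3: sp2
C4: sp2
C5: sp2
C6: sp2
C7: sp2
C8: sp2
C9: sp3 ✓
C10: sp3 ✓
C1, C2, C9, C10 → 4 sp3 carbons.

4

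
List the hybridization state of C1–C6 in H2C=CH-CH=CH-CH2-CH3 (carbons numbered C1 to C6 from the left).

C1 (3 σ bonds, plus one π bond) has steric number 3: sp2.
C2 — 3 σ bonds, plus one π bond. Steric number 3, so sp2.
C3 — 3 σ bonds, plus one π bond. Steric number 3, so sp2.
C4: 3 σ bonds, plus one π bond; 3 regions of electron density → sp2.
C5 — 4 σ bonds. Steric number 4, so sp3.
C6 carries 4 σ bonds, giving a steric number of 4, so it is sp3.

C1 sp2, C2 sp2, C3 sp2, C4 sp2, C5 sp3, C6 sp3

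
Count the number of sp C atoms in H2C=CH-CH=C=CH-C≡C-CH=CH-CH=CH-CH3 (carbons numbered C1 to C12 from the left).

C1: sp2
C2: sp2
C3: sp2
C4: sp ✓
C5: sp2
C6: sp ✓
C7: sp ✓
C8: sp2
C9: sp2
C10: sp2
C11: sp2
C12: sp3
C4, C6, C7 → 3 sp carbons.

3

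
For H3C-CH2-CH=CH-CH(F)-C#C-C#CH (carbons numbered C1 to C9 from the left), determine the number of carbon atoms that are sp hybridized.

C1: sp3
C2: sp3
C3: sp2
C4: sp2
C5: sp3
C6: sp ✓
C7: sp ✓
C8: sp ✓
C9: sp ✓
C6, C7, C8, C9 → 4 sp carbons.

4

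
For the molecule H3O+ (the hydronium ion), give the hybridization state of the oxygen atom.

Three σ bonds + one lone pair = steric number 4 → sp3.

sp^3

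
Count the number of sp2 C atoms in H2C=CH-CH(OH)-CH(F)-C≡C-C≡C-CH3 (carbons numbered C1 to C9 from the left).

C1: sp2 ✓
C2: sp2 ✓
C3: sp3
C4: sp3
C5: sp
C6: sp
C7: sp
C8: sp
C9: sp3
C1, C2 → 2 sp2 carbons.

2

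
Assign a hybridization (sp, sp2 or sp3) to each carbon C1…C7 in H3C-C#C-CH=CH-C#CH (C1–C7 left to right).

C1 (4 σ bonds) has steric number 4: sp3.
C2: 2 σ bonds, plus two π bonds; 2 regions of electron density → sp.
C3: 2 σ bonds, plus two π bonds; 2 regions of electron density → sp.
C4: 3 σ bonds, plus one π bond — 3 electron domains, sp2.
C5 has 3 σ bonds, plus one π bond: steric number 3 → sp2.
C6 is sp: 2 σ bonds, plus two π bonds, 2 electron-density regions.
C7 — 2 σ bonds, plus two π bonds. Steric number 2, so sp.

C1 sp3, C2 sp, C3 sp, C4 sp2, C5 sp2, C6 sp, C7 sp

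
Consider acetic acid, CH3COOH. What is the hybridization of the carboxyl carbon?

sp^2

The carboxyl carbon has 3 σ bonds, plus one π bond: steric number 3 → sp2.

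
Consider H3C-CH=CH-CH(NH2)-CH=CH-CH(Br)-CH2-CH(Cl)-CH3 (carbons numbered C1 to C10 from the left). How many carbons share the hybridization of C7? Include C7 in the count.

C7 is sp3 (only σ bonds).
C1: sp3 ✓
C2: sp2
C3: sp2
C4: sp3 ✓
C5: sp2
C6: sp2
C7: sp3 ✓
C8: sp3 ✓
C9: sp3 ✓
C10: sp3 ✓
6 carbons are sp3.

6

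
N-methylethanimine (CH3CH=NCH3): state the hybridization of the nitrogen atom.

sp2

Two σ bonds + one lone pair = steric number 3 → sp2.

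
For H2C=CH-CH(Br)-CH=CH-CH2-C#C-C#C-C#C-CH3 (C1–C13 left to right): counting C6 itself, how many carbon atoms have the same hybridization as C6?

C6 is sp3 (only σ bonds).
C1: sp2
C2: sp2
C3: sp3 ✓
C4: sp2
C5: sp2
C6: sp3 ✓
C7: sp
C8: sp
C9: sp
C10: sp
C11: sp
C12: sp
C13: sp3 ✓
3 carbons are sp3.

3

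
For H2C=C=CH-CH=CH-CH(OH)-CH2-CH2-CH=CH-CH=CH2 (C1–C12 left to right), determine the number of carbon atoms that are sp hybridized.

1

C1: sp2
C2: sp ✓
C3: sp2
C4: sp2
C5: sp2
C6: sp3
C7: sp3
C8: sp3
C9: sp2
C10: sp2
C11: sp2
C12: sp2
C2 → 1 sp carbon.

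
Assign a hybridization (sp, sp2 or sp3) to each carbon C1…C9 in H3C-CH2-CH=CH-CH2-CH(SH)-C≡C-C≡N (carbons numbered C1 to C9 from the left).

C1 — 4 σ bonds. Steric number 4, so sp3.
C2 is sp3: 4 σ bonds, 4 electron-density regions.
C3 — 3 σ bonds, plus one π bond. Steric number 3, so sp2.
C4 carries 3 σ bonds, plus one π bond, giving a steric number of 3, so it is sp2.
C5: 4 σ bonds — 4 electron domains, sp3.
C6 has 4 σ bonds: steric number 4 → sp3.
C7 — 2 σ bonds, plus two π bonds. Steric number 2, so sp.
C8: 2 σ bonds, plus two π bonds — 2 electron domains, sp.
C9: 2 σ bonds, plus two π bonds; 2 regions of electron density → sp.

C1 sp3, C2 sp3, C3 sp2, C4 sp2, C5 sp3, C6 sp3, C7 sp, C8 sp, C9 sp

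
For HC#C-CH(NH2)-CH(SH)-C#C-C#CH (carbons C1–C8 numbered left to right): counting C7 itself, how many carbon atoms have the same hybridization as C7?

6

C7 is sp (two π bonds).
C1: sp ✓
C2: sp ✓
C3: sp3
C4: sp3
C5: sp ✓
C6: sp ✓
C7: sp ✓
C8: sp ✓
6 carbons are sp.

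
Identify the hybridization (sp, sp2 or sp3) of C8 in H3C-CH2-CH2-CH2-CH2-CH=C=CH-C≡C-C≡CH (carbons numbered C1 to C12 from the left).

sp2

C8 — 3 σ bonds, plus one π bond. Steric number 3, so sp2.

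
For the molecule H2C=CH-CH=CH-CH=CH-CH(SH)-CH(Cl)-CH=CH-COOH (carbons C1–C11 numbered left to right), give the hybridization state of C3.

sp^2

C3 — 3 σ bonds, plus one π bond. Steric number 3, so sp2.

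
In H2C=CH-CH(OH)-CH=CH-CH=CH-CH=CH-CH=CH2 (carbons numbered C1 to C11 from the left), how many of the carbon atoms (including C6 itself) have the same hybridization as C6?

C6 is sp2 (one π bond).
C1: sp2 ✓
C2: sp2 ✓
C3: sp3
C4: sp2 ✓
C5: sp2 ✓
C6: sp2 ✓
C7: sp2 ✓
C8: sp2 ✓
C9: sp2 ✓
C10: sp2 ✓
C11: sp2 ✓
10 carbons are sp2.

10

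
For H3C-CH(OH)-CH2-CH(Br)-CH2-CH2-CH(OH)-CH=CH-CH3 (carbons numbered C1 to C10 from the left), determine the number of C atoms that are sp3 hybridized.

8

C1: sp3 ✓
C2: sp3 ✓
C3: sp3 ✓
C4: sp3 ✓
C5: sp3 ✓
C6: sp3 ✓
C7: sp3 ✓
C8: sp2
C9: sp2
C10: sp3 ✓
C1, C2, C3, C4, C5, C6, C7, C10 → 8 sp3 carbons.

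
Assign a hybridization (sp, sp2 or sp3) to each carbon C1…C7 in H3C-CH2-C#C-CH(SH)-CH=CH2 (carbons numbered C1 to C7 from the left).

C1 sp3, C2 sp3, C3 sp, C4 sp, C5 sp3, C6 sp2, C7 sp2

C1 is sp3: 4 σ bonds, 4 electron-density regions.
C2 is sp3: 4 σ bonds, 4 electron-density regions.
C3 (2 σ bonds, plus two π bonds) has steric number 2: sp.
C4 (2 σ bonds, plus two π bonds) has steric number 2: sp.
C5: 4 σ bonds — 4 electron domains, sp3.
C6: 3 σ bonds, plus one π bond; 3 regions of electron density → sp2.
C7: 3 σ bonds, plus one π bond — 3 electron domains, sp2.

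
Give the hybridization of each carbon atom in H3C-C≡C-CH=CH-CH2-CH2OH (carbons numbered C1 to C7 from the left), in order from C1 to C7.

C1 sp3, C2 sp, C3 sp, C4 sp2, C5 sp2, C6 sp3, C7 sp3

C1 is sp3: 4 σ bonds, 4 electron-density regions.
C2 is sp: 2 σ bonds, plus two π bonds, 2 electron-density regions.
C3: 2 σ bonds, plus two π bonds; 2 regions of electron density → sp.
C4 — 3 σ bonds, plus one π bond. Steric number 3, so sp2.
C5 (3 σ bonds, plus one π bond) has steric number 3: sp2.
C6: 4 σ bonds; 4 regions of electron density → sp3.
C7 is sp3: 4 σ bonds, 4 electron-density regions.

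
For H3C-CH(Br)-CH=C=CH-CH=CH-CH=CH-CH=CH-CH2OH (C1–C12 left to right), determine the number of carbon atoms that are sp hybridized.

C1: sp3
C2: sp3
C3: sp2
C4: sp ✓
C5: sp2
C6: sp2
C7: sp2
C8: sp2
C9: sp2
C10: sp2
C11: sp2
C12: sp3
C4 → 1 sp carbon.

1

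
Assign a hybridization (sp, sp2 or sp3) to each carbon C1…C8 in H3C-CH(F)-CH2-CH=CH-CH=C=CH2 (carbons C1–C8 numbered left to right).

C1: 4 σ bonds; 4 regions of electron density → sp3.
C2 is sp3: 4 σ bonds, 4 electron-density regions.
C3: 4 σ bonds — 4 electron domains, sp3.
C4 has 3 σ bonds, plus one π bond: steric number 3 → sp2.
C5: 3 σ bonds, plus one π bond — 3 electron domains, sp2.
C6 carries 3 σ bonds, plus one π bond, giving a steric number of 3, so it is sp2.
C7 is sp: 2 σ bonds, plus two π bonds, 2 electron-density regions.
C8 is sp2: 3 σ bonds, plus one π bond, 3 electron-density regions.

C1 sp3, C2 sp3, C3 sp3, C4 sp2, C5 sp2, C6 sp2, C7 sp, C8 sp2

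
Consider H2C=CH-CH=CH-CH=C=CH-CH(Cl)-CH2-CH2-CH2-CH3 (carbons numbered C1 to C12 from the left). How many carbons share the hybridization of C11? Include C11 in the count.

5

C11 is sp3 (only σ bonds).
C1: sp2
C2: sp2
C3: sp2
C4: sp2
C5: sp2
C6: sp
C7: sp2
C8: sp3 ✓
C9: sp3 ✓
C10: sp3 ✓
C11: sp3 ✓
C12: sp3 ✓
5 carbons are sp3.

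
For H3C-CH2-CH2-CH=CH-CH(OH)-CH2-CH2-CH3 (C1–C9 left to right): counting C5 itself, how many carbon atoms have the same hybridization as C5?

C5 is sp2 (one π bond).
C1: sp3
C2: sp3
C3: sp3
C4: sp2 ✓
C5: sp2 ✓
C6: sp3
C7: sp3
C8: sp3
C9: sp3
2 carbons are sp2.

2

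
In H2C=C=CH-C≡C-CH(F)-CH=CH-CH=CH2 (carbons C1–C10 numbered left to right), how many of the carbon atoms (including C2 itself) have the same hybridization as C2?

C2 is sp (two π bonds).
C1: sp2
C2: sp ✓
C3: sp2
C4: sp ✓
C5: sp ✓
C6: sp3
C7: sp2
C8: sp2
C9: sp2
C10: sp2
3 carbons are sp.

3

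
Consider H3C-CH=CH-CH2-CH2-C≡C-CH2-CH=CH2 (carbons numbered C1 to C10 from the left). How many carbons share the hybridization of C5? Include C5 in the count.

C5 is sp3 (only σ bonds).
C1: sp3 ✓
C2: sp2
C3: sp2
C4: sp3 ✓
C5: sp3 ✓
C6: sp
C7: sp
C8: sp3 ✓
C9: sp2
C10: sp2
4 carbons are sp3.

4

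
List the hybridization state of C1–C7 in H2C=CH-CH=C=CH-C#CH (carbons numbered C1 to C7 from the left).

C1 sp2, C2 sp2, C3 sp2, C4 sp, C5 sp2, C6 sp, C7 sp

C1 is sp2: 3 σ bonds, plus one π bond, 3 electron-density regions.
C2 is sp2: 3 σ bonds, plus one π bond, 3 electron-density regions.
C3 is sp2: 3 σ bonds, plus one π bond, 3 electron-density regions.
C4 has 2 σ bonds, plus two π bonds: steric number 2 → sp.
C5 — 3 σ bonds, plus one π bond. Steric number 3, so sp2.
C6 is sp: 2 σ bonds, plus two π bonds, 2 electron-density regions.
C7 — 2 σ bonds, plus two π bonds. Steric number 2, so sp.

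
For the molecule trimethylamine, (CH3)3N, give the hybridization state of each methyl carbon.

Each methyl carbon is sp3: 4 σ bonds, 4 electron-density regions.

sp3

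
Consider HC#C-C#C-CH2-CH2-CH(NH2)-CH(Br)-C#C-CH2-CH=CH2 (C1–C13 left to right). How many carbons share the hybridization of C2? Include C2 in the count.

C2 is sp (two π bonds).
C1: sp ✓
C2: sp ✓
C3: sp ✓
C4: sp ✓
C5: sp3
C6: sp3
C7: sp3
C8: sp3
C9: sp ✓
C10: sp ✓
C11: sp3
C12: sp2
C13: sp2
6 carbons are sp.

6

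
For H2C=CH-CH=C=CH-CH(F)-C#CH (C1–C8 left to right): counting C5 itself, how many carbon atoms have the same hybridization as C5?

C5 is sp2 (one π bond).
C1: sp2 ✓
C2: sp2 ✓
C3: sp2 ✓
C4: sp
C5: sp2 ✓
C6: sp3
C7: sp
C8: sp
4 carbons are sp2.

4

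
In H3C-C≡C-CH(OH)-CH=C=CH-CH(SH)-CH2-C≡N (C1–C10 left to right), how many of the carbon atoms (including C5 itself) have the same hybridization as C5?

2

C5 is sp2 (one π bond).
C1: sp3
C2: sp
C3: sp
C4: sp3
C5: sp2 ✓
C6: sp
C7: sp2 ✓
C8: sp3
C9: sp3
C10: sp
2 carbons are sp2.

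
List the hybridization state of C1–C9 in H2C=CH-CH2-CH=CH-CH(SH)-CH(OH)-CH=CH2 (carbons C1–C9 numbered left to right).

C1 — 3 σ bonds, plus one π bond. Steric number 3, so sp2.
C2: 3 σ bonds, plus one π bond — 3 electron domains, sp2.
C3 carries 4 σ bonds, giving a steric number of 4, so it is sp3.
C4: 3 σ bonds, plus one π bond — 3 electron domains, sp2.
C5: 3 σ bonds, plus one π bond; 3 regions of electron density → sp2.
C6: 4 σ bonds; 4 regions of electron density → sp3.
C7: 4 σ bonds — 4 electron domains, sp3.
C8 (3 σ bonds, plus one π bond) has steric number 3: sp2.
C9 carries 3 σ bonds, plus one π bond, giving a steric number of 3, so it is sp2.

C1 sp2, C2 sp2, C3 sp3, C4 sp2, C5 sp2, C6 sp3, C7 sp3, C8 sp2, C9 sp2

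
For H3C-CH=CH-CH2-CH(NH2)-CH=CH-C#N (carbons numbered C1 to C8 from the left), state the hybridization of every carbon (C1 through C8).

C1: 4 σ bonds; 4 regions of electron density → sp3.
C2 (3 σ bonds, plus one π bond) has steric number 3: sp2.
C3: 3 σ bonds, plus one π bond; 3 regions of electron density → sp2.
C4: 4 σ bonds — 4 electron domains, sp3.
C5 carries 4 σ bonds, giving a steric number of 4, so it is sp3.
C6 has 3 σ bonds, plus one π bond: steric number 3 → sp2.
C7 is sp2: 3 σ bonds, plus one π bond, 3 electron-density regions.
C8 is sp: 2 σ bonds, plus two π bonds, 2 electron-density regions.

C1 sp3, C2 sp2, C3 sp2, C4 sp3, C5 sp3, C6 sp2, C7 sp2, C8 sp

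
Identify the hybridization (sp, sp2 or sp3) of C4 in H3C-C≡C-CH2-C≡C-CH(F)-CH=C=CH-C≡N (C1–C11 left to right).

C4 carries 4 σ bonds, giving a steric number of 4, so it is sp3.

sp³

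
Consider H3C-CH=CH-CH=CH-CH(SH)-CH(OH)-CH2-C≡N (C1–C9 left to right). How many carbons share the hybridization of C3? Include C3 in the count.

C3 is sp2 (one π bond).
C1: sp3
C2: sp2 ✓
C3: sp2 ✓
C4: sp2 ✓
C5: sp2 ✓
C6: sp3
C7: sp3
C8: sp3
C9: sp
4 carbons are sp2.

4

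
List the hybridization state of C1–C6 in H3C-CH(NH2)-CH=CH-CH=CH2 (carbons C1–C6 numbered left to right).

C1 sp3, C2 sp3, C3 sp2, C4 sp2, C5 sp2, C6 sp2

C1 is sp3: 4 σ bonds, 4 electron-density regions.
C2: 4 σ bonds — 4 electron domains, sp3.
C3: 3 σ bonds, plus one π bond — 3 electron domains, sp2.
C4: 3 σ bonds, plus one π bond; 3 regions of electron density → sp2.
C5 (3 σ bonds, plus one π bond) has steric number 3: sp2.
C6 carries 3 σ bonds, plus one π bond, giving a steric number of 3, so it is sp2.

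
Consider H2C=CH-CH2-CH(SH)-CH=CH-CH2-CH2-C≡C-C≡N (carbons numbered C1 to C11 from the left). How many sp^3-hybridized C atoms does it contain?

C1: sp2
C2: sp2
C3: sp3 ✓
C4: sp3 ✓
C5: sp2
C6: sp2
C7: sp3 ✓
C8: sp3 ✓
C9: sp
C10: sp
C11: sp
C3, C4, C7, C8 → 4 sp3 carbons.

4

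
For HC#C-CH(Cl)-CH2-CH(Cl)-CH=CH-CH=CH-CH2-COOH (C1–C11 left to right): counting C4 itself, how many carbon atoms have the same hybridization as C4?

4

C4 is sp3 (only σ bonds).
C1: sp
C2: sp
C3: sp3 ✓
C4: sp3 ✓
C5: sp3 ✓
C6: sp2
C7: sp2
C8: sp2
C9: sp2
C10: sp3 ✓
C11: sp2
4 carbons are sp3.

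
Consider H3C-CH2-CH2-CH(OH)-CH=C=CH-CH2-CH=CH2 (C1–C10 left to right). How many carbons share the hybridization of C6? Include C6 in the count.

1

C6 is sp (two π bonds).
C1: sp3
C2: sp3
C3: sp3
C4: sp3
C5: sp2
C6: sp ✓
C7: sp2
C8: sp3
C9: sp2
C10: sp2
1 carbon is sp.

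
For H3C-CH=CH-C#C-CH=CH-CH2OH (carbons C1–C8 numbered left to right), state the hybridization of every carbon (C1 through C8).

C1 sp3, C2 sp2, C3 sp2, C4 sp, C5 sp, C6 sp2, C7 sp2, C8 sp3

C1 has 4 σ bonds: steric number 4 → sp3.
C2 is sp2: 3 σ bonds, plus one π bond, 3 electron-density regions.
C3: 3 σ bonds, plus one π bond — 3 electron domains, sp2.
C4: 2 σ bonds, plus two π bonds; 2 regions of electron density → sp.
C5 is sp: 2 σ bonds, plus two π bonds, 2 electron-density regions.
C6 — 3 σ bonds, plus one π bond. Steric number 3, so sp2.
C7 is sp2: 3 σ bonds, plus one π bond, 3 electron-density regions.
C8 is sp3: 4 σ bonds, 4 electron-density regions.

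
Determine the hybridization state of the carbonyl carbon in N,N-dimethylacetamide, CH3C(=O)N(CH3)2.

The carbonyl carbon: 3 σ bonds, plus one π bond — 3 electron domains, sp2.

sp^2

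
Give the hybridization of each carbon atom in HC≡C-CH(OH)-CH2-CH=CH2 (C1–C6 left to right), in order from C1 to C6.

C1: 2 σ bonds, plus two π bonds; 2 regions of electron density → sp.
C2: 2 σ bonds, plus two π bonds — 2 electron domains, sp.
C3 has 4 σ bonds: steric number 4 → sp3.
C4: 4 σ bonds; 4 regions of electron density → sp3.
C5 has 3 σ bonds, plus one π bond: steric number 3 → sp2.
C6: 3 σ bonds, plus one π bond; 3 regions of electron density → sp2.

C1 sp, C2 sp, C3 sp3, C4 sp3, C5 sp2, C6 sp2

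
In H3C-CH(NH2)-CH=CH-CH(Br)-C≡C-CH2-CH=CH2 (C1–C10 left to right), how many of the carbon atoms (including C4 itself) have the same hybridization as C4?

4

C4 is sp2 (one π bond).
C1: sp3
C2: sp3
C3: sp2 ✓
C4: sp2 ✓
C5: sp3
C6: sp
C7: sp
C8: sp3
C9: sp2 ✓
C10: sp2 ✓
4 carbons are sp2.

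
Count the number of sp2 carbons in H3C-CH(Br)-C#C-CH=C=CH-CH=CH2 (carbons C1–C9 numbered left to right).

C1: sp3
C2: sp3
C3: sp
C4: sp
C5: sp2 ✓
C6: sp
C7: sp2 ✓
C8: sp2 ✓
C9: sp2 ✓
C5, C7, C8, C9 → 4 sp2 carbons.

4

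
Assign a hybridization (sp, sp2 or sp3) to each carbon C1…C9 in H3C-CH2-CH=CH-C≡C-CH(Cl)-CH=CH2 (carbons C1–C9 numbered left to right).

C1 sp3, C2 sp3, C3 sp2, C4 sp2, C5 sp, C6 sp, C7 sp3, C8 sp2, C9 sp2

C1 (4 σ bonds) has steric number 4: sp3.
C2 — 4 σ bonds. Steric number 4, so sp3.
C3: 3 σ bonds, plus one π bond — 3 electron domains, sp2.
C4 — 3 σ bonds, plus one π bond. Steric number 3, so sp2.
C5: 2 σ bonds, plus two π bonds; 2 regions of electron density → sp.
C6: 2 σ bonds, plus two π bonds; 2 regions of electron density → sp.
C7 carries 4 σ bonds, giving a steric number of 4, so it is sp3.
C8 carries 3 σ bonds, plus one π bond, giving a steric number of 3, so it is sp2.
C9: 3 σ bonds, plus one π bond — 3 electron domains, sp2.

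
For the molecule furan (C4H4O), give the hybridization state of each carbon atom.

sp^2

Each carbon atom is sp2: 3 σ bonds, plus one π bond, 3 electron-density regions.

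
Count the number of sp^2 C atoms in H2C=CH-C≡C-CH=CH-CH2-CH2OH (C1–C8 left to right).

C1: sp2 ✓
C2: sp2 ✓
C3: sp
C4: sp
C5: sp2 ✓
C6: sp2 ✓
C7: sp3
C8: sp3
C1, C2, C5, C6 → 4 sp2 carbons.

4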